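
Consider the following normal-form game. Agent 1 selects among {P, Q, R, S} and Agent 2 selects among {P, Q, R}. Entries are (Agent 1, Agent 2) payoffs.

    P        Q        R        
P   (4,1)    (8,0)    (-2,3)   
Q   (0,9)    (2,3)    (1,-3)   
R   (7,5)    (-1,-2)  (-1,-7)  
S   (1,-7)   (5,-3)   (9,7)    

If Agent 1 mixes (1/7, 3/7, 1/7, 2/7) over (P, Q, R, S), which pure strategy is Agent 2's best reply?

Agent 2's best reply maximizes expected payoff against the mix.
P: (1/7)·1 + (3/7)·9 + (1/7)·5 + (2/7)·(-7) = 19/7
Q: (1/7)·0 + (3/7)·3 + (1/7)·(-2) + (2/7)·(-3) = 1/7
R: (1/7)·3 + (3/7)·(-3) + (1/7)·(-7) + (2/7)·7 = 1/7
Highest expected payoff is 19/7, from P.

P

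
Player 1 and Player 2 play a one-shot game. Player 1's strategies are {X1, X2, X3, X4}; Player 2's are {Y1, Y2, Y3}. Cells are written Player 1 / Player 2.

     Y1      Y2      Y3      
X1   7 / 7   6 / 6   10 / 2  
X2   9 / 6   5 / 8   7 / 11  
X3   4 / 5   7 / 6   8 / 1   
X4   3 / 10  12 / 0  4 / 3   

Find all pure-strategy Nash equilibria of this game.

There is no pure-strategy Nash equilibrium

A profile is a Nash equilibrium when each player is best-responding to the other.
Player 1's best responses — vs Y1: X2 (payoff 9); vs Y2: X4 (payoff 12); vs Y3: X1 (payoff 10).
Player 2's best responses — vs X1: Y1 (payoff 7); vs X2: Y3 (payoff 11); vs X3: Y2 (payoff 6); vs X4: Y1 (payoff 10).
No cell has both players best-responding. For instance, Player 1's best reply to Y1 is X2, but against X2 Player 2 prefers Y3 over Y1.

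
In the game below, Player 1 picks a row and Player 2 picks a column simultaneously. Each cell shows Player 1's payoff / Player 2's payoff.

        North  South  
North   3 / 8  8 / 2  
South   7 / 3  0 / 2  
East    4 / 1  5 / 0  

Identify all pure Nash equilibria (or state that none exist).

(South, North)

Check mutual best responses: a cell is a NE iff neither player can gain by unilaterally deviating.
Player 1's best responses — vs North: South (payoff 7); vs South: North (payoff 8).
Player 2's best responses — vs North: North (payoff 8); vs South: North (payoff 3); vs East: North (payoff 1).
The only mutual best response is (South, North); neither player gains by switching there.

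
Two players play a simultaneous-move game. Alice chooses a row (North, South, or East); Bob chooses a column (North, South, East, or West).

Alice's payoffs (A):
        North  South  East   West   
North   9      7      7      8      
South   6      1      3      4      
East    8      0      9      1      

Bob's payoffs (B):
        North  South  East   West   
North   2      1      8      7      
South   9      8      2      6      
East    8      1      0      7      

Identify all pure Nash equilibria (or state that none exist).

Check mutual best responses: a cell is a NE iff neither player can gain by unilaterally deviating.
Alice's best responses — vs North: North (payoff 9); vs South: North (payoff 7); vs East: East (payoff 9); vs West: North (payoff 8).
Bob's best responses — vs North: East (payoff 8); vs South: North (payoff 9); vs East: North (payoff 8).
No cell has both players best-responding. For instance, Alice's best reply to West is North, but against North Bob prefers East over West.

No pure-strategy Nash equilibrium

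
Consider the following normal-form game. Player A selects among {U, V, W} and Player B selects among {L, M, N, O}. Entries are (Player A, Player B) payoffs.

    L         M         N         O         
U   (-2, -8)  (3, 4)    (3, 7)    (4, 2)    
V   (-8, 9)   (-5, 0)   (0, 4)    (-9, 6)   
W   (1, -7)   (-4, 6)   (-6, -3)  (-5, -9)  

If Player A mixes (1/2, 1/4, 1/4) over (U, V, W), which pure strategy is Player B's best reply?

N

Compute Player B's expected payoff from each pure strategy against the given mix.
L: (1/2)·(-8) + (1/4)·9 + (1/4)·(-7) = -7/2
M: (1/2)·4 + (1/4)·0 + (1/4)·6 = 7/2
N: (1/2)·7 + (1/4)·4 + (1/4)·(-3) = 15/4
O: (1/2)·2 + (1/4)·6 + (1/4)·(-9) = 1/4
Highest expected payoff is 15/4, from N.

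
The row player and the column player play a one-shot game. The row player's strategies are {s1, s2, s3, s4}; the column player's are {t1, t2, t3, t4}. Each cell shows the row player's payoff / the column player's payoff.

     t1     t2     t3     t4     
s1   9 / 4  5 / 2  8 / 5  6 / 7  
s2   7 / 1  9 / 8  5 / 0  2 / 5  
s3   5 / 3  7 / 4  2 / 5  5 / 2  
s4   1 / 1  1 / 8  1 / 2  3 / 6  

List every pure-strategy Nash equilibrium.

(s1, t4) and (s2, t2)

A profile is a Nash equilibrium when each player is best-responding to the other.
The row player's best responses — vs t1: s1 (payoff 9); vs t2: s2 (payoff 9); vs t3: s1 (payoff 8); vs t4: s1 (payoff 6).
The column player's best responses — vs s1: t4 (payoff 7); vs s2: t2 (payoff 8); vs s3: t3 (payoff 5); vs s4: t2 (payoff 8).
Mutual best responses occur at (s1, t4) and (s2, t2); at each, neither player gains by switching.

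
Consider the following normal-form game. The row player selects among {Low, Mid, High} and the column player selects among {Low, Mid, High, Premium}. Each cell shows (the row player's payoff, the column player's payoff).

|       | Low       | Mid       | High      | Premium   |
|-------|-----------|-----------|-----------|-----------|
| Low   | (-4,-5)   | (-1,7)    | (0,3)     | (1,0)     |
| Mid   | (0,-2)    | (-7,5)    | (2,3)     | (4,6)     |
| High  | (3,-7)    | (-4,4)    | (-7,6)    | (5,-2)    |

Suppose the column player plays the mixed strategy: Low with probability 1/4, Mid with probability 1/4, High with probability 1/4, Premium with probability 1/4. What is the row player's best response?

Mid

The row player's best reply maximizes expected payoff against the mix.
Low: (1/4)·(-4) + (1/4)·(-1) + (1/4)·0 + (1/4)·1 = -1
Mid: (1/4)·0 + (1/4)·(-7) + (1/4)·2 + (1/4)·4 = -1/4
High: (1/4)·3 + (1/4)·(-4) + (1/4)·(-7) + (1/4)·5 = -3/4
Highest expected payoff is -1/4, from Mid.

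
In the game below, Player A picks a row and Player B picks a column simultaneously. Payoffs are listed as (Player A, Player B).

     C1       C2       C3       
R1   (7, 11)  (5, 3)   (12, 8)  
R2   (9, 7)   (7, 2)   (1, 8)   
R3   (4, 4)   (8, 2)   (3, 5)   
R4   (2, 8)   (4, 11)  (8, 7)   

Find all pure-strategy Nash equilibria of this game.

Check mutual best responses: a cell is a NE iff neither player can gain by unilaterally deviating.
Player A's best responses — vs C1: R2 (payoff 9); vs C2: R3 (payoff 8); vs C3: R1 (payoff 12).
Player B's best responses — vs R1: C1 (payoff 11); vs R2: C3 (payoff 8); vs R3: C3 (payoff 5); vs R4: C2 (payoff 11).
No cell has both players best-responding. For instance, Player A's best reply to C3 is R1, but against R1 Player B prefers C1 over C3.

There is no pure-strategy Nash equilibrium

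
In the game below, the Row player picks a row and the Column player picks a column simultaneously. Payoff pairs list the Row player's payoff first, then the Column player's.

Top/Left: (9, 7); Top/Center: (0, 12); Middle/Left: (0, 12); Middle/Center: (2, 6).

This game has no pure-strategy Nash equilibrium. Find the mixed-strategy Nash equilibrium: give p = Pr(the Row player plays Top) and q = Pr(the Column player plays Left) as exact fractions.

Each player's mixing probability is pinned down by making the *other* player indifferent.
The Column player indifferent between Left and Center: p·7 + (1−p)·12 = p·12 + (1−p)·6 ⟹ 12 + (-5)p = 6 + 6p ⟹ p = 6/11.
The Row player indifferent between Top and Middle: q·9 + (1−q)·0 = q·0 + (1−q)·2 ⟹ 0 + 9q = 2 + (-2)q ⟹ q = 2/11.

p = 6/11, q = 2/11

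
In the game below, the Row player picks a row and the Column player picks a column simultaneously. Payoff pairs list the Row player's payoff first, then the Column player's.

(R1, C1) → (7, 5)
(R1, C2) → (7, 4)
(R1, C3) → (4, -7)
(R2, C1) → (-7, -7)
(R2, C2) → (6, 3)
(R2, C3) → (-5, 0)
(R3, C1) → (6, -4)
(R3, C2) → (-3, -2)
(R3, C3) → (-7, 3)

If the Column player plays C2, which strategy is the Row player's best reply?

R1

With the Column player fixed at C2, the Row player's payoffs are: R1 → 7, R2 → 6, R3 → -3.
The maximum is 7, achieved by R1.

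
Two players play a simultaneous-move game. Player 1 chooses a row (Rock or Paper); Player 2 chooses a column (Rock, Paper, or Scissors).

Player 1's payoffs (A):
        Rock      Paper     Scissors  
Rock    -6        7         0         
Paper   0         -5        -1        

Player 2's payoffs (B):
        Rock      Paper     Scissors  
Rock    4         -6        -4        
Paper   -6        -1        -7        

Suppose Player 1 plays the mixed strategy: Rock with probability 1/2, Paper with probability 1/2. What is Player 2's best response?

Rock

Compute Player 2's expected payoff from each pure strategy against the given mix.
Rock: (1/2)·4 + (1/2)·(-6) = -1
Paper: (1/2)·(-6) + (1/2)·(-1) = -7/2
Scissors: (1/2)·(-4) + (1/2)·(-7) = -11/2
Highest expected payoff is -1, from Rock.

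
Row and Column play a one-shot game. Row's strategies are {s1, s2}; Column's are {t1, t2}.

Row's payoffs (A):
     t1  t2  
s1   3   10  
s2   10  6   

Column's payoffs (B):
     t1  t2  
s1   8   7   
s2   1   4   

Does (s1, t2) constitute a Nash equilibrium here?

Holding Column at t2: Row gets 10 from s1, versus 6 from s2. No profitable deviation for Row.
Holding Row at s1: Column gets 7 from t2 but could get 8 by switching to t1. Column has a profitable deviation.

No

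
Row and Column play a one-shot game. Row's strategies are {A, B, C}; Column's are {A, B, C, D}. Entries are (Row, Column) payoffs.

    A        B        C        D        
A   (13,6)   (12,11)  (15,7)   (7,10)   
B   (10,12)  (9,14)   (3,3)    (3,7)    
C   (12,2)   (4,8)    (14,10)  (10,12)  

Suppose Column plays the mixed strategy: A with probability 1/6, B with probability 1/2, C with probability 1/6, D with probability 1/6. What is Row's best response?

Row's best reply maximizes expected payoff against the mix.
A: (1/6)·13 + (1/2)·12 + (1/6)·15 + (1/6)·7 = 71/6
B: (1/6)·10 + (1/2)·9 + (1/6)·3 + (1/6)·3 = 43/6
C: (1/6)·12 + (1/2)·4 + (1/6)·14 + (1/6)·10 = 8
Highest expected payoff is 71/6, from A.

A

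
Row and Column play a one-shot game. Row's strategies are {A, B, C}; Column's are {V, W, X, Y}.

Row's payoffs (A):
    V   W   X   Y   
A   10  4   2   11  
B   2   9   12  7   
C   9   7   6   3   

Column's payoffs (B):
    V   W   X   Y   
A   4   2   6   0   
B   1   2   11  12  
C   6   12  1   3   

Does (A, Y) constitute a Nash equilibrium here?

No

Holding Column at Y: Row gets 11 from A, versus 7 from B, 3 from C. No profitable deviation for Row.
Holding Row at A: Column gets 0 from Y but could get 6 by switching to X. Column has a profitable deviation.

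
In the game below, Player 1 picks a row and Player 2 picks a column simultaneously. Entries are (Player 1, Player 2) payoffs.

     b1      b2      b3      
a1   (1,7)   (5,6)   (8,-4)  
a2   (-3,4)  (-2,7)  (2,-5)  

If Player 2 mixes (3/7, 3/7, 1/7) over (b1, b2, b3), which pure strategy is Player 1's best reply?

a1

Compute Player 1's expected payoff from each pure strategy against the given mix.
a1: (3/7)·1 + (3/7)·5 + (1/7)·8 = 26/7
a2: (3/7)·(-3) + (3/7)·(-2) + (1/7)·2 = -13/7
Highest expected payoff is 26/7, from a1.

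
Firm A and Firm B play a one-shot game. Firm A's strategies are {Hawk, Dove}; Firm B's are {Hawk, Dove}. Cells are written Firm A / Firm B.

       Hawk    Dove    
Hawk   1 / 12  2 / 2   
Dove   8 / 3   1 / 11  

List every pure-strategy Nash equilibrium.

None

Check mutual best responses: a cell is a NE iff neither player can gain by unilaterally deviating.
Firm A's best responses — vs Hawk: Dove (payoff 8); vs Dove: Hawk (payoff 2).
Firm B's best responses — vs Hawk: Hawk (payoff 12); vs Dove: Dove (payoff 11).
No cell has both players best-responding. For instance, Firm A's best reply to Hawk is Dove, but against Dove Firm B prefers Dove over Hawk.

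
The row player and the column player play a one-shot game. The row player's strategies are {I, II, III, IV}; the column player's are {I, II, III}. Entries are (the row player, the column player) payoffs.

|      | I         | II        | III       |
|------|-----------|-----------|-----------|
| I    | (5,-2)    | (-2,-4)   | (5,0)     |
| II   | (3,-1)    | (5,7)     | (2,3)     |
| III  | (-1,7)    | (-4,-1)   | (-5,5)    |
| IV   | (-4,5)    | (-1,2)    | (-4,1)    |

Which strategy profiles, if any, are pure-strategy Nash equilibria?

Find each player's best response to every opponent strategy; NE are the intersections.
The row player's best responses — vs I: I (payoff 5); vs II: II (payoff 5); vs III: I (payoff 5).
The column player's best responses — vs I: III (payoff 0); vs II: II (payoff 7); vs III: I (payoff 7); vs IV: I (payoff 5).
Mutual best responses occur at (I, III) and (II, II); at each, neither player gains by switching.

(I, III) and (II, II)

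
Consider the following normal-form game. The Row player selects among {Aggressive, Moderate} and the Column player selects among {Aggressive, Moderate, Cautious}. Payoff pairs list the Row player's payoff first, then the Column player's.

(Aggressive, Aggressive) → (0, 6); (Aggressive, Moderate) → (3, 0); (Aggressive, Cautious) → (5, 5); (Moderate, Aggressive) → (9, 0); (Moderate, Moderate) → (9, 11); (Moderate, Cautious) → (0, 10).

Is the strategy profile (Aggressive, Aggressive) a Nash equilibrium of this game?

No

Holding the Column player at Aggressive: the Row player gets 0 from Aggressive but could get 9 by switching to Moderate. The Row player has a profitable deviation.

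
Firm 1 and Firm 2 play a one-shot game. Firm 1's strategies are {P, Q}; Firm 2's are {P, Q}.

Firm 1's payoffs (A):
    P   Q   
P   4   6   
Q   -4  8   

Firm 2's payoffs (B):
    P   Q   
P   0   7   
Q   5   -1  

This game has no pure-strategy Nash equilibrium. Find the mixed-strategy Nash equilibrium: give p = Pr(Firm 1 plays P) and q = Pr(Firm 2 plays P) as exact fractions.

p = 6/13, q = 1/5

Each player's mixing probability is pinned down by making the *other* player indifferent.
Firm 2 indifferent between P and Q: p·0 + (1−p)·5 = p·7 + (1−p)·(-1) ⟹ 5 + (-5)p = (-1) + 8p ⟹ p = 6/13.
Firm 1 indifferent between P and Q: q·4 + (1−q)·6 = q·(-4) + (1−q)·8 ⟹ 6 + (-2)q = 8 + (-12)q ⟹ q = 1/5.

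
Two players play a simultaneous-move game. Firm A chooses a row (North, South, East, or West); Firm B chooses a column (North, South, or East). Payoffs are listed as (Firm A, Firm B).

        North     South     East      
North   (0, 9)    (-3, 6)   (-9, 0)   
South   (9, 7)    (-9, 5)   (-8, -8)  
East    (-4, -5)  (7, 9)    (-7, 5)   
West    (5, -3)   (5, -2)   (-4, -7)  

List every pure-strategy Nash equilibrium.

(South, North) and (East, South)

Find each player's best response to every opponent strategy; NE are the intersections.
Firm A's best responses — vs North: South (payoff 9); vs South: East (payoff 7); vs East: West (payoff -4).
Firm B's best responses — vs North: North (payoff 9); vs South: North (payoff 7); vs East: South (payoff 9); vs West: South (payoff -2).
Mutual best responses occur at (South, North) and (East, South); at each, neither player gains by switching.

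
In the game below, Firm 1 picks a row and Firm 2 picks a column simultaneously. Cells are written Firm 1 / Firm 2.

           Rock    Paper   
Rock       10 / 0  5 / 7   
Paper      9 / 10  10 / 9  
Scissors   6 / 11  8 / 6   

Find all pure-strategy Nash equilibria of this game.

A profile is a Nash equilibrium when each player is best-responding to the other.
Firm 1's best responses — vs Rock: Rock (payoff 10); vs Paper: Paper (payoff 10).
Firm 2's best responses — vs Rock: Paper (payoff 7); vs Paper: Rock (payoff 10); vs Scissors: Rock (payoff 11).
No cell has both players best-responding. For instance, Firm 1's best reply to Rock is Rock, but against Rock Firm 2 prefers Paper over Rock.

No pure-strategy Nash equilibrium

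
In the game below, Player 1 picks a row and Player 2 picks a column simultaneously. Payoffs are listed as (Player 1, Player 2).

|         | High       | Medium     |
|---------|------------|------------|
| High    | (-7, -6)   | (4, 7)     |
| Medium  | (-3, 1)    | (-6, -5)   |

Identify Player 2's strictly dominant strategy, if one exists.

No strictly dominant strategy

Check whether one of Player 2's strategies beats all alternatives regardless of what the opponent does.
High is not dominant: against High, Medium gives 7 > -6.
Medium is not dominant: against Medium, High gives 1 > -5.
No single strategy is best against every opponent action.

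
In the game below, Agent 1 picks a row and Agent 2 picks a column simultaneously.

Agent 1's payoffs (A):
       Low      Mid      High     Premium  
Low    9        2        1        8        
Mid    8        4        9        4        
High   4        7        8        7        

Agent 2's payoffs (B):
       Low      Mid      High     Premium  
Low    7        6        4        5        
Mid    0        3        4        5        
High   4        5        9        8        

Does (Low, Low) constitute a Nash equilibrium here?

Yes

Holding Agent 2 at Low: Agent 1 gets 9 from Low, versus 8 from Mid, 4 from High. No profitable deviation for Agent 1.
Holding Agent 1 at Low: Agent 2 gets 7 from Low, versus 6 from Mid, 4 from High, 5 from Premium. No profitable deviation for Agent 2 either.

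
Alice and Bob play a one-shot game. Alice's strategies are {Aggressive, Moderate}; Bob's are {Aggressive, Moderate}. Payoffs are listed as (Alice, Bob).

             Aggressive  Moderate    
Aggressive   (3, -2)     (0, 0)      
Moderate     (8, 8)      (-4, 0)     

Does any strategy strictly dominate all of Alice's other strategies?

Check whether one of Alice's strategies beats all alternatives regardless of what the opponent does.
Aggressive is not dominant: against Aggressive, Moderate gives 8 > 3.
Moderate is not dominant: against Moderate, Aggressive gives 0 > -4.
No single strategy is best against every opponent action.

No strictly dominant strategy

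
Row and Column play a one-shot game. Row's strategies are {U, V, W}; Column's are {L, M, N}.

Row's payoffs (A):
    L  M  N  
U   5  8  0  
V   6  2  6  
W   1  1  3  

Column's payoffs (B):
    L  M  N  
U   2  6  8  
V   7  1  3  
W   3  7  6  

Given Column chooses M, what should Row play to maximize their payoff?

With Column fixed at M, Row's payoffs are: U → 8, V → 2, W → 1.
The maximum is 8, achieved by U.

U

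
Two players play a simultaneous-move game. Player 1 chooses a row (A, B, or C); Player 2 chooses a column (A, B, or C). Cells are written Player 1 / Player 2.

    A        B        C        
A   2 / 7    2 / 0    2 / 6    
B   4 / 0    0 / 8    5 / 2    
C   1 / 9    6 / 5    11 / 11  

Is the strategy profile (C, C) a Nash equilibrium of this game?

Holding Player 2 at C: Player 1 gets 11 from C, versus 2 from A, 5 from B. No profitable deviation for Player 1.
Holding Player 1 at C: Player 2 gets 11 from C, versus 9 from A, 5 from B. No profitable deviation for Player 2 either.

Yes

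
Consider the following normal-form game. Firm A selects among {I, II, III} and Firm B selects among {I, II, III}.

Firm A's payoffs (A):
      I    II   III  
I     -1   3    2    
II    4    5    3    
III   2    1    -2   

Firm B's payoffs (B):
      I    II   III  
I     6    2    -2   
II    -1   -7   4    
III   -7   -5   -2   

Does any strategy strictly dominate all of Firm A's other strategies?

Check whether one of Firm A's strategies beats all alternatives regardless of what the opponent does.
II strictly dominates: vs I: 4 > each of {-1, 2}; vs II: 5 > each of {3, 1}; vs III: 3 > each of {2, -2}.

II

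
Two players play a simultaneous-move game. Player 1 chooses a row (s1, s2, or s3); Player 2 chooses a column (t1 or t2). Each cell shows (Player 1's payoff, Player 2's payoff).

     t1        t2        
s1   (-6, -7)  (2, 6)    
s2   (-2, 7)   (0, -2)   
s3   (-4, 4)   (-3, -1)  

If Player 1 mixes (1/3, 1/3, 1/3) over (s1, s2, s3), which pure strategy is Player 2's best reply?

t1

Compute Player 2's expected payoff from each pure strategy against the given mix.
t1: (1/3)·(-7) + (1/3)·7 + (1/3)·4 = 4/3
t2: (1/3)·6 + (1/3)·(-2) + (1/3)·(-1) = 1
Highest expected payoff is 4/3, from t1.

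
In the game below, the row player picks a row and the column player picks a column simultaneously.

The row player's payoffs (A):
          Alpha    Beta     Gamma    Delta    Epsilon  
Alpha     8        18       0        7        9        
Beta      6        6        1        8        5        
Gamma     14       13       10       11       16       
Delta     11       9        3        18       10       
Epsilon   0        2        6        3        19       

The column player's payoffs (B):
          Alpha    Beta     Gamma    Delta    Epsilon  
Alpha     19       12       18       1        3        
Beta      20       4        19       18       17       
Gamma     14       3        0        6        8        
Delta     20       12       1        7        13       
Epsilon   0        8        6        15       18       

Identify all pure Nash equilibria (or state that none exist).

Find each player's best response to every opponent strategy; NE are the intersections.
The row player's best responses — vs Alpha: Gamma (payoff 14); vs Beta: Alpha (payoff 18); vs Gamma: Gamma (payoff 10); vs Delta: Delta (payoff 18); vs Epsilon: Epsilon (payoff 19).
The column player's best responses — vs Alpha: Alpha (payoff 19); vs Beta: Alpha (payoff 20); vs Gamma: Alpha (payoff 14); vs Delta: Alpha (payoff 20); vs Epsilon: Epsilon (payoff 18).
Mutual best responses occur at (Gamma, Alpha) and (Epsilon, Epsilon); at each, neither player gains by switching.

(Gamma, Alpha) and (Epsilon, Epsilon)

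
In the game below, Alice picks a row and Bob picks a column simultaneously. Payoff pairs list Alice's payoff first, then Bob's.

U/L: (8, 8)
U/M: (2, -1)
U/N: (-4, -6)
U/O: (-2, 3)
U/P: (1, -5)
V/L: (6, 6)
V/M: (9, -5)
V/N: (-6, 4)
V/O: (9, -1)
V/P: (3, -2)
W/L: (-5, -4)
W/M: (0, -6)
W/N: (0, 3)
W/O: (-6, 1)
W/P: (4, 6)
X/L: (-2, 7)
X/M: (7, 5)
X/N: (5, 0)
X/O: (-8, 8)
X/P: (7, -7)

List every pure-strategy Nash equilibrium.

A profile is a Nash equilibrium when each player is best-responding to the other.
Alice's best responses — vs L: U (payoff 8); vs M: V (payoff 9); vs N: X (payoff 5); vs O: V (payoff 9); vs P: X (payoff 7).
Bob's best responses — vs U: L (payoff 8); vs V: L (payoff 6); vs W: P (payoff 6); vs X: O (payoff 8).
The only mutual best response is (U, L); neither player gains by switching there.

(U, L)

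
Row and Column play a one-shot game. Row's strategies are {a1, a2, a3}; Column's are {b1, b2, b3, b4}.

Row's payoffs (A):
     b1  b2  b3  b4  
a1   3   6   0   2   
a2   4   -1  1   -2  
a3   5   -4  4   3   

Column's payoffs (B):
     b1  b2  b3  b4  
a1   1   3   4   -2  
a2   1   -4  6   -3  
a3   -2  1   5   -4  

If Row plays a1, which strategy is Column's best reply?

With Row fixed at a1, Column's payoffs are: b1 → 1, b2 → 3, b3 → 4, b4 → -2.
The maximum is 4, achieved by b3.

b3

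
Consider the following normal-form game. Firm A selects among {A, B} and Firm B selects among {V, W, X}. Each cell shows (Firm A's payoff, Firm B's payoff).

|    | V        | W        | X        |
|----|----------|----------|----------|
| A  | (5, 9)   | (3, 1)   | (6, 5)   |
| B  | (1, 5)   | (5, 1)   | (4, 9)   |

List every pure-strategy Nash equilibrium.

(A, V)

Check mutual best responses: a cell is a NE iff neither player can gain by unilaterally deviating.
Firm A's best responses — vs V: A (payoff 5); vs W: B (payoff 5); vs X: A (payoff 6).
Firm B's best responses — vs A: V (payoff 9); vs B: X (payoff 9).
The only mutual best response is (A, V); neither player gains by switching there.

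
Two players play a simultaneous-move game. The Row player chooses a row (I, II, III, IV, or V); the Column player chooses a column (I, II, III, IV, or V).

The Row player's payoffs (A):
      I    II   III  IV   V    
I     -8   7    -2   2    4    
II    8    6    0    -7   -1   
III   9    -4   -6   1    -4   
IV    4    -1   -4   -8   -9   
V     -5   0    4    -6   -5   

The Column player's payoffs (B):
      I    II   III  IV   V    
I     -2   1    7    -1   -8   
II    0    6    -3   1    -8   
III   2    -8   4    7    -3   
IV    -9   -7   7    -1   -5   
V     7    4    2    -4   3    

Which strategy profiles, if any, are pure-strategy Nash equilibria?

None

Find each player's best response to every opponent strategy; NE are the intersections.
The Row player's best responses — vs I: III (payoff 9); vs II: I (payoff 7); vs III: V (payoff 4); vs IV: I (payoff 2); vs V: I (payoff 4).
The Column player's best responses — vs I: III (payoff 7); vs II: II (payoff 6); vs III: IV (payoff 7); vs IV: III (payoff 7); vs V: I (payoff 7).
No cell has both players best-responding. For instance, the Row player's best reply to IV is I, but against I the Column player prefers III over IV.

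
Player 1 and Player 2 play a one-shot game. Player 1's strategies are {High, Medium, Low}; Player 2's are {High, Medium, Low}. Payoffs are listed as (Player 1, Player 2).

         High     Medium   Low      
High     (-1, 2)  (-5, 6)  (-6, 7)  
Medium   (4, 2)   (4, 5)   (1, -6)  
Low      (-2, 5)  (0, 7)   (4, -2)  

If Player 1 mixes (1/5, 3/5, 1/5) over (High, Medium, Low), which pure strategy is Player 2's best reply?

Compute Player 2's expected payoff from each pure strategy against the given mix.
High: (1/5)·2 + (3/5)·2 + (1/5)·5 = 13/5
Medium: (1/5)·6 + (3/5)·5 + (1/5)·7 = 28/5
Low: (1/5)·7 + (3/5)·(-6) + (1/5)·(-2) = -13/5
Highest expected payoff is 28/5, from Medium.

Medium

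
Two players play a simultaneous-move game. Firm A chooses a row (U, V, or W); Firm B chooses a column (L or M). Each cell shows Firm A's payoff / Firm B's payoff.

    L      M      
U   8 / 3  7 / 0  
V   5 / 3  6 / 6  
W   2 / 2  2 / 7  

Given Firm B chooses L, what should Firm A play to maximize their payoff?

With Firm B fixed at L, Firm A's payoffs are: U → 8, V → 5, W → 2.
The maximum is 8, achieved by U.

U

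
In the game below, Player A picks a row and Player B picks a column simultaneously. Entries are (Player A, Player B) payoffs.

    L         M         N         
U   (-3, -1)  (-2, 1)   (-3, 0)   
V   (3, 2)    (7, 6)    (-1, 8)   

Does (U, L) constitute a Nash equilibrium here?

Holding Player B at L: Player A gets -3 from U but could get 3 by switching to V. Player A has a profitable deviation.

No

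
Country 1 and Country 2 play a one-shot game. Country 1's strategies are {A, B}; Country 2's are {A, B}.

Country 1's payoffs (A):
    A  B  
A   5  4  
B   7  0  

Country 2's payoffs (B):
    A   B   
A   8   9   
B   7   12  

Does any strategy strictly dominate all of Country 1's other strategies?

No strictly dominant strategy

Check whether one of Country 1's strategies beats all alternatives regardless of what the opponent does.
A is not dominant: against A, B gives 7 > 5.
B is not dominant: against B, A gives 4 > 0.
No single strategy is best against every opponent action.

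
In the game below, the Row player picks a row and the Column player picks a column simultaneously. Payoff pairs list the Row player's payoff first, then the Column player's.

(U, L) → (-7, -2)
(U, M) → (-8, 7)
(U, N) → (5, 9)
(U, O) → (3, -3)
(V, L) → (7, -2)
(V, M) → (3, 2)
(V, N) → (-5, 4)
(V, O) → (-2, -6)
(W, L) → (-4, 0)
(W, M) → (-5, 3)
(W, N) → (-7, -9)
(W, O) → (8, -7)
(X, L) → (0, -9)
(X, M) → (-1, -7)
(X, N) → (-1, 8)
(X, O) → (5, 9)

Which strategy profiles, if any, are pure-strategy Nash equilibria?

(U, N)

Check mutual best responses: a cell is a NE iff neither player can gain by unilaterally deviating.
The Row player's best responses — vs L: V (payoff 7); vs M: V (payoff 3); vs N: U (payoff 5); vs O: W (payoff 8).
The Column player's best responses — vs U: N (payoff 9); vs V: N (payoff 4); vs W: M (payoff 3); vs X: O (payoff 9).
The only mutual best response is (U, N); neither player gains by switching there.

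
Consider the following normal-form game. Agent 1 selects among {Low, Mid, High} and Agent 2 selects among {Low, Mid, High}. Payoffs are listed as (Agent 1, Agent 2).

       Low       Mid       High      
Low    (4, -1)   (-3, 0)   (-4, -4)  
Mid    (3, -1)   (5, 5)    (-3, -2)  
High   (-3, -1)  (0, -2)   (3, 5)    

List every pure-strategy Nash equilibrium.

(Mid, Mid) and (High, High)

Find each player's best response to every opponent strategy; NE are the intersections.
Agent 1's best responses — vs Low: Low (payoff 4); vs Mid: Mid (payoff 5); vs High: High (payoff 3).
Agent 2's best responses — vs Low: Mid (payoff 0); vs Mid: Mid (payoff 5); vs High: High (payoff 5).
Mutual best responses occur at (Mid, Mid) and (High, High); at each, neither player gains by switching.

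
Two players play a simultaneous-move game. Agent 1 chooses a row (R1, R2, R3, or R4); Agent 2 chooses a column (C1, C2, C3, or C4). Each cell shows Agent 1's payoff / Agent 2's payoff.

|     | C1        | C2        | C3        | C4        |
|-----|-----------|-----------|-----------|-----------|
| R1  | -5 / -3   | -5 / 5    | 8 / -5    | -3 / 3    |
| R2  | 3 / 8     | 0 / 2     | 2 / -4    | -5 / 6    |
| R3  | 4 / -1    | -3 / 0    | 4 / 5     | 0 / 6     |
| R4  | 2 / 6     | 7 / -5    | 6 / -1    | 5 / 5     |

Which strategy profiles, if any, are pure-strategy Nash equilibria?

Find each player's best response to every opponent strategy; NE are the intersections.
Agent 1's best responses — vs C1: R3 (payoff 4); vs C2: R4 (payoff 7); vs C3: R1 (payoff 8); vs C4: R4 (payoff 5).
Agent 2's best responses — vs R1: C2 (payoff 5); vs R2: C1 (payoff 8); vs R3: C4 (payoff 6); vs R4: C1 (payoff 6).
No cell has both players best-responding. For instance, Agent 1's best reply to C4 is R4, but against R4 Agent 2 prefers C1 over C4.

There is no pure-strategy Nash equilibrium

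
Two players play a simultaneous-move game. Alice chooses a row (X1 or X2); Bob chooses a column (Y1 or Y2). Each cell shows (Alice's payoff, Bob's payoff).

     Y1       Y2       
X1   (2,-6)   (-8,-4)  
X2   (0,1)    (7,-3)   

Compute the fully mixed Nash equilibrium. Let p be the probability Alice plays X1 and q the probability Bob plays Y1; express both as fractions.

p = 2/3, q = 15/17

In a mixed NE each player is indifferent between their pure strategies, so the opponent's mix sets the indifference.
Bob indifferent between Y1 and Y2: p·(-6) + (1−p)·1 = p·(-4) + (1−p)·(-3) ⟹ 1 + (-7)p = (-3) + (-1)p ⟹ p = 2/3.
Alice indifferent between X1 and X2: q·2 + (1−q)·(-8) = q·0 + (1−q)·7 ⟹ (-8) + 10q = 7 + (-7)q ⟹ q = 15/17.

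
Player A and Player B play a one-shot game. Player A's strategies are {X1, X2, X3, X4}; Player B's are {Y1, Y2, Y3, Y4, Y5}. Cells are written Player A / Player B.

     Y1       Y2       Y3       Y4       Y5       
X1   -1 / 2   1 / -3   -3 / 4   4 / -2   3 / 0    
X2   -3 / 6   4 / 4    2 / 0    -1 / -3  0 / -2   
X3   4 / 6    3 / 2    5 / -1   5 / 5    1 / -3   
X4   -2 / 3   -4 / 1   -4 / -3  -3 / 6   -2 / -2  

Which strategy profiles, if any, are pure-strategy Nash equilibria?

Find each player's best response to every opponent strategy; NE are the intersections.
Player A's best responses — vs Y1: X3 (payoff 4); vs Y2: X2 (payoff 4); vs Y3: X3 (payoff 5); vs Y4: X3 (payoff 5); vs Y5: X1 (payoff 3).
Player B's best responses — vs X1: Y3 (payoff 4); vs X2: Y1 (payoff 6); vs X3: Y1 (payoff 6); vs X4: Y4 (payoff 6).
The only mutual best response is (X3, Y1); neither player gains by switching there.

(X3, Y1)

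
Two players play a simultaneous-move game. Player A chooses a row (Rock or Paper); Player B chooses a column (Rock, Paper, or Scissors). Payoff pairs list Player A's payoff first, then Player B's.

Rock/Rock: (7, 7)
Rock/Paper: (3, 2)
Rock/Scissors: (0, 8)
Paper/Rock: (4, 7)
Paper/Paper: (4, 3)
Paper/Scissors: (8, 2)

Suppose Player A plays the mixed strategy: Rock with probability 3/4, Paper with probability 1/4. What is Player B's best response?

Compute Player B's expected payoff from each pure strategy against the given mix.
Rock: (3/4)·7 + (1/4)·7 = 7
Paper: (3/4)·2 + (1/4)·3 = 9/4
Scissors: (3/4)·8 + (1/4)·2 = 13/2
Highest expected payoff is 7, from Rock.

Rock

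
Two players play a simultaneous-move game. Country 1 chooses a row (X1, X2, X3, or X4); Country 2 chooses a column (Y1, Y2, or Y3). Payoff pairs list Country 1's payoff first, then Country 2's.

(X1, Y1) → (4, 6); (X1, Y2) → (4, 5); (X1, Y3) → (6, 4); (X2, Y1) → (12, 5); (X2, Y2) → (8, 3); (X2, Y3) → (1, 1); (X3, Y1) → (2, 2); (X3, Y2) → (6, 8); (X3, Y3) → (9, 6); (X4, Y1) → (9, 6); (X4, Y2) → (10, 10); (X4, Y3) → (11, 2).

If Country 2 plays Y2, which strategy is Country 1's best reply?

With Country 2 fixed at Y2, Country 1's payoffs are: X1 → 4, X2 → 8, X3 → 6, X4 → 10.
The maximum is 10, achieved by X4.

X4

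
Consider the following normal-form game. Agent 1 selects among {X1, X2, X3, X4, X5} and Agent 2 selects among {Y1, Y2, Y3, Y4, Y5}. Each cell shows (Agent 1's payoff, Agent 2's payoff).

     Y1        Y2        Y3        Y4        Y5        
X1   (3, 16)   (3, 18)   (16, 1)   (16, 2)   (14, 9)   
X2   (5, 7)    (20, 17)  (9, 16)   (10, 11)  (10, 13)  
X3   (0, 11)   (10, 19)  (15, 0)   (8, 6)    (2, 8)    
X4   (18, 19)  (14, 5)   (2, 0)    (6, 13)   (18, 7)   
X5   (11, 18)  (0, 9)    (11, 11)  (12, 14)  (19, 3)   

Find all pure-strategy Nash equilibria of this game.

Find each player's best response to every opponent strategy; NE are the intersections.
Agent 1's best responses — vs Y1: X4 (payoff 18); vs Y2: X2 (payoff 20); vs Y3: X1 (payoff 16); vs Y4: X1 (payoff 16); vs Y5: X5 (payoff 19).
Agent 2's best responses — vs X1: Y2 (payoff 18); vs X2: Y2 (payoff 17); vs X3: Y2 (payoff 19); vs X4: Y1 (payoff 19); vs X5: Y1 (payoff 18).
Mutual best responses occur at (X2, Y2) and (X4, Y1); at each, neither player gains by switching.

(X2, Y2) and (X4, Y1)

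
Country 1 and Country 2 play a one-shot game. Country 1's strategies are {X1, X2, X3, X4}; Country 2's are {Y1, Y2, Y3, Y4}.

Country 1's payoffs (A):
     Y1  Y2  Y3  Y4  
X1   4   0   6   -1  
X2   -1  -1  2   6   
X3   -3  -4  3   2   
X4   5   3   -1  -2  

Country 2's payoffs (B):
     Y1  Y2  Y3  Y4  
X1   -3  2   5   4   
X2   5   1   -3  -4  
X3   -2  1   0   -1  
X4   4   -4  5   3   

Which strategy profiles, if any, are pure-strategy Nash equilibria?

A profile is a Nash equilibrium when each player is best-responding to the other.
Country 1's best responses — vs Y1: X4 (payoff 5); vs Y2: X4 (payoff 3); vs Y3: X1 (payoff 6); vs Y4: X2 (payoff 6).
Country 2's best responses — vs X1: Y3 (payoff 5); vs X2: Y1 (payoff 5); vs X3: Y2 (payoff 1); vs X4: Y3 (payoff 5).
The only mutual best response is (X1, Y3); neither player gains by switching there.

(X1, Y3)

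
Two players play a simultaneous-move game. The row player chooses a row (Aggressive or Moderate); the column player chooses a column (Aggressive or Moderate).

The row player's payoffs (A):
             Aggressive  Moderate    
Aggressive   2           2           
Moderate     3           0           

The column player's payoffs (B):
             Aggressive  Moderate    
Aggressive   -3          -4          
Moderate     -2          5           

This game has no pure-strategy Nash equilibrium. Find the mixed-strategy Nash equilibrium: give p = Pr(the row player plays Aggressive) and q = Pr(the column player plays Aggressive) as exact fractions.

p = 7/8, q = 2/3

In a mixed NE each player is indifferent between their pure strategies, so the opponent's mix sets the indifference.
The column player indifferent between Aggressive and Moderate: p·(-3) + (1−p)·(-2) = p·(-4) + (1−p)·5 ⟹ (-2) + (-1)p = 5 + (-9)p ⟹ p = 7/8.
The row player indifferent between Aggressive and Moderate: q·2 + (1−q)·2 = q·3 + (1−q)·0 ⟹ 2 + 0q = 0 + 3q ⟹ q = 2/3.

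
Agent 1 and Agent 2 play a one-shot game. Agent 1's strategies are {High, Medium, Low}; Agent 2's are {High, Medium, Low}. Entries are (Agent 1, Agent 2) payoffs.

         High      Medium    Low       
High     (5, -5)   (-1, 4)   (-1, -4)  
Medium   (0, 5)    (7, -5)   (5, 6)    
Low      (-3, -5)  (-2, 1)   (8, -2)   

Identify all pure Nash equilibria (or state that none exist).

None

Check mutual best responses: a cell is a NE iff neither player can gain by unilaterally deviating.
Agent 1's best responses — vs High: High (payoff 5); vs Medium: Medium (payoff 7); vs Low: Low (payoff 8).
Agent 2's best responses — vs High: Medium (payoff 4); vs Medium: Low (payoff 6); vs Low: Medium (payoff 1).
No cell has both players best-responding. For instance, Agent 1's best reply to Medium is Medium, but against Medium Agent 2 prefers Low over Medium.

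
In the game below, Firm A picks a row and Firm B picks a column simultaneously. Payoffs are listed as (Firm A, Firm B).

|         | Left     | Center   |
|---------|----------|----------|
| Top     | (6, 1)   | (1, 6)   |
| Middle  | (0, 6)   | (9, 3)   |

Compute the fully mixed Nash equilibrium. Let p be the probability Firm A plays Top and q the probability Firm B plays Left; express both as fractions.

p = 3/8, q = 4/7

Each player's mixing probability is pinned down by making the *other* player indifferent.
Firm B indifferent between Left and Center: p·1 + (1−p)·6 = p·6 + (1−p)·3 ⟹ 6 + (-5)p = 3 + 3p ⟹ p = 3/8.
Firm A indifferent between Top and Middle: q·6 + (1−q)·1 = q·0 + (1−q)·9 ⟹ 1 + 5q = 9 + (-9)q ⟹ q = 4/7.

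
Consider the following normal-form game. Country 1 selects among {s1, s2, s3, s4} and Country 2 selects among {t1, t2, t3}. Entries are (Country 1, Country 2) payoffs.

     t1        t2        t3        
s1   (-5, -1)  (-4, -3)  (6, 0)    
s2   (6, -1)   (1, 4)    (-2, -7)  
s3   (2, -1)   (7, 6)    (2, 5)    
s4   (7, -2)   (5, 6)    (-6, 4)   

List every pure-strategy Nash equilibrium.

(s1, t3) and (s3, t2)

Check mutual best responses: a cell is a NE iff neither player can gain by unilaterally deviating.
Country 1's best responses — vs t1: s4 (payoff 7); vs t2: s3 (payoff 7); vs t3: s1 (payoff 6).
Country 2's best responses — vs s1: t3 (payoff 0); vs s2: t2 (payoff 4); vs s3: t2 (payoff 6); vs s4: t2 (payoff 6).
Mutual best responses occur at (s1, t3) and (s3, t2); at each, neither player gains by switching.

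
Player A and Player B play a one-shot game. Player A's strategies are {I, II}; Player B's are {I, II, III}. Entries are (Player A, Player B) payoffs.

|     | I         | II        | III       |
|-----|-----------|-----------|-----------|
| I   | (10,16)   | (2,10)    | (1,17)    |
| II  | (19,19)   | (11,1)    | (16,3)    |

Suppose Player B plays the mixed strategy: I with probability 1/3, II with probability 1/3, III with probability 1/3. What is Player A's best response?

Player A's best reply maximizes expected payoff against the mix.
I: (1/3)·10 + (1/3)·2 + (1/3)·1 = 13/3
II: (1/3)·19 + (1/3)·11 + (1/3)·16 = 46/3
Highest expected payoff is 46/3, from II.

II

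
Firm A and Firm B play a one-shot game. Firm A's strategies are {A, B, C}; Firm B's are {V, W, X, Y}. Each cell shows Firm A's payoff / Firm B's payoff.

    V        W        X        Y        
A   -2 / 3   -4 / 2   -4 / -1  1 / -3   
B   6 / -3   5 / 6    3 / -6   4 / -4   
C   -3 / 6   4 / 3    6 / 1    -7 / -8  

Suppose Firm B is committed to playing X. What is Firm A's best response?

C

With Firm B fixed at X, Firm A's payoffs are: A → -4, B → 3, C → 6.
The maximum is 6, achieved by C.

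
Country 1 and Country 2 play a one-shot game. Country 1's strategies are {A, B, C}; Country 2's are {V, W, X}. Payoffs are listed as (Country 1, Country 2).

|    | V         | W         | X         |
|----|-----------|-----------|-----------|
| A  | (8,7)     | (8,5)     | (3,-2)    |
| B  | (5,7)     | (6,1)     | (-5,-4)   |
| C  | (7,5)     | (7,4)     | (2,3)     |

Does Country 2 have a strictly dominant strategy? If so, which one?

V

Check whether one of Country 2's strategies beats all alternatives regardless of what the opponent does.
V strictly dominates: vs A: 7 > each of {5, -2}; vs B: 7 > each of {1, -4}; vs C: 5 > each of {4, 3}.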